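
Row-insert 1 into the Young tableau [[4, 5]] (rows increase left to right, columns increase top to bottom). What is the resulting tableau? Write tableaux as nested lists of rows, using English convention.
[[1, 5], [4]]

In row 1, 1 replaces 4 (the leftmost entry greater than 1); 4 is bumped to row 2. 4 starts a new row 2. The new tableau is [[1, 5], [4]].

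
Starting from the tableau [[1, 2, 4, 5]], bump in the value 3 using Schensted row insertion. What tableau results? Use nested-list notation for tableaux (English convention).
[[1, 2, 3, 5], [4]]

In row 1, 3 replaces 4 (the leftmost entry greater than 3); 4 is bumped to row 2. 4 starts a new row 2. The new tableau is [[1, 2, 3, 5], [4]].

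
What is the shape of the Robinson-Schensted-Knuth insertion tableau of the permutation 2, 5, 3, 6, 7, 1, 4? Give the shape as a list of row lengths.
Row-insert each entry into an empty tableau.

After inserting 2: P = [[2]].
After inserting 5: P = [[2, 5]].
After inserting 3: P = [[2, 3], [5]].
After inserting 6: P = [[2, 3, 6], [5]].
After inserting 7: P = [[2, 3, 6, 7], [5]].
After inserting 1: P = [[1, 3, 6, 7], [2], [5]].
After inserting 4: P = [[1, 3, 4, 7], [2, 6], [5]].

The final insertion tableau P = [[1, 3, 4, 7], [2, 6], [5]] has shape [4, 2, 1].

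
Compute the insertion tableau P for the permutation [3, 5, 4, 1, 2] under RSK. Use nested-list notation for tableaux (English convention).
Insert 3: appended to row 1. P = [[3]].
Insert 5: appended to row 1. P = [[3, 5]].
Insert 4: 4 bumps 5 from row 1; 5 starts row 2. P = [[3, 4], [5]].
Insert 1: 1 bumps 3 from row 1; 3 bumps 5 from row 2; 5 starts row 3. P = [[1, 4], [3], [5]].
Insert 2: 2 bumps 4 from row 1; 4 appends to row 2. P = [[1, 2], [3, 4], [5]].

So P = [[1, 2], [3, 4], [5]].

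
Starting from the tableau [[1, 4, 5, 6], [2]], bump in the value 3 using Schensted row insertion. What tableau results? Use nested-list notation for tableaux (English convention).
In row 1, 3 replaces 4 (the leftmost entry greater than 3); 4 is bumped to row 2. 4 is appended to row 2. The new tableau is [[1, 3, 5, 6], [2, 4]].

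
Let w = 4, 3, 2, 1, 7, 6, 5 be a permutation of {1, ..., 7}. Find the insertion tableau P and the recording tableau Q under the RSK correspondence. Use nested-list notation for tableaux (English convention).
P = [[1, 5], [2, 6], [3, 7], [4]], Q = [[1, 5], [2, 6], [3, 7], [4]]

Insert each entry of the permutation into P by Schensted row insertion, recording in Q the position of each new cell.

Insert 4: appended to row 1. P = [[4]].
Insert 3: 3 bumps 4 from row 1; 4 starts row 2. P = [[3], [4]].
Insert 2: 2 bumps 3 from row 1; 3 bumps 4 from row 2; 4 starts row 3. P = [[2], [3], [4]].
Insert 1: 1 bumps 2 from row 1; 2 bumps 3 from row 2; 3 bumps 4 from row 3; 4 starts row 4. P = [[1], [2], [3], [4]].
Insert 7: appended to row 1. P = [[1, 7], [2], [3], [4]].
Insert 6: 6 bumps 7 from row 1; 7 appends to row 2. P = [[1, 6], [2, 7], [3], [4]].
Insert 5: 5 bumps 6 from row 1; 6 bumps 7 from row 2; 7 appends to row 3. P = [[1, 5], [2, 6], [3, 7], [4]].

So P = [[1, 5], [2, 6], [3, 7], [4]], Q = [[1, 5], [2, 6], [3, 7], [4]].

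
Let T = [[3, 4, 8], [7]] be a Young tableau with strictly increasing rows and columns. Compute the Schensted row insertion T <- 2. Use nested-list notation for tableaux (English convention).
[[2, 4, 8], [3], [7]]

In row 1, 2 replaces 3 (the leftmost entry greater than 2); 3 is bumped to row 2. In row 2, 3 replaces 7 (the leftmost entry greater than 3); 7 is bumped to row 3. 7 starts a new row 3. The new tableau is [[2, 4, 8], [3], [7]].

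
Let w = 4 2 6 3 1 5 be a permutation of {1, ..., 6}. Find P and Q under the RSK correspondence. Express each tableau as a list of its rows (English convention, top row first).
Insert each entry of the permutation into P by Schensted row insertion, recording in Q the position of each new cell.

Insert 4: appended to row 1. P = [[4]].
Insert 2: 2 bumps 4 from row 1; 4 starts row 2. P = [[2], [4]].
Insert 6: appended to row 1. P = [[2, 6], [4]].
Insert 3: 3 bumps 6 from row 1; 6 appends to row 2. P = [[2, 3], [4, 6]].
Insert 1: 1 bumps 2 from row 1; 2 bumps 4 from row 2; 4 starts row 3. P = [[1, 3], [2, 6], [4]].
Insert 5: appended to row 1. P = [[1, 3, 5], [2, 6], [4]].

So P = [[1, 3, 5], [2, 6], [4]], Q = [[1, 3, 6], [2, 4], [5]].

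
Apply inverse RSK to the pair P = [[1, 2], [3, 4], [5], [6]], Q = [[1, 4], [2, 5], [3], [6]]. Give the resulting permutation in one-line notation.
6 3 1 5 4 2

Reverse RSK: for i = n, n-1, ..., 1, locate i in Q, remove the corresponding corner cell from P, and reverse-bump its entry up through P; the value ejected from row 1 is w(i).

So w = 6 3 1 5 4 2.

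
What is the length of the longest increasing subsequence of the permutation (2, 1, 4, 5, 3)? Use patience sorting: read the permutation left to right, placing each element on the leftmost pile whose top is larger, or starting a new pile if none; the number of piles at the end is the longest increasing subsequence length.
2: new pile. tops = [2]
1: onto pile 1 (replacing 2). tops = [1]
4: new pile. tops = [1, 4]
5: new pile. tops = [1, 4, 5]
3: onto pile 2 (replacing 4). tops = [1, 3, 5]

3 piles, so the longest increasing subsequence has length 3.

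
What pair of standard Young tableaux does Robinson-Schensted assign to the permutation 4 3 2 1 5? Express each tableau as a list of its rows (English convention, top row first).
P = [[1, 5], [2], [3], [4]], Q = [[1, 5], [2], [3], [4]]

Insert each entry of the permutation into P by Schensted row insertion, recording in Q the position of each new cell.

Insert 4: appended to row 1. P = [[4]].
Insert 3: 3 bumps 4 from row 1; 4 starts row 2. P = [[3], [4]].
Insert 2: 2 bumps 3 from row 1; 3 bumps 4 from row 2; 4 starts row 3. P = [[2], [3], [4]].
Insert 1: 1 bumps 2 from row 1; 2 bumps 3 from row 2; 3 bumps 4 from row 3; 4 starts row 4. P = [[1], [2], [3], [4]].
Insert 5: appended to row 1. P = [[1, 5], [2], [3], [4]].

So P = [[1, 5], [2], [3], [4]], Q = [[1, 5], [2], [3], [4]].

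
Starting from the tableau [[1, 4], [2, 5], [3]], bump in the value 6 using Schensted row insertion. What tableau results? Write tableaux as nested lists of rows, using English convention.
[[1, 4, 6], [2, 5], [3]]

6 is larger than every entry of row 1, so it is appended to row 1. The new tableau is [[1, 4, 6], [2, 5], [3]].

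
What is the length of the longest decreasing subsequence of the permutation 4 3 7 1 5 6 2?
3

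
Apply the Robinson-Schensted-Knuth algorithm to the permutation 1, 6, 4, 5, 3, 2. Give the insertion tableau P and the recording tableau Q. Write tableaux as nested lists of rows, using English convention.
Insert each entry of the permutation into P by Schensted row insertion, recording in Q the position of each new cell.

Insert 1: appended to row 1. P = [[1]], Q = [[1]].
Insert 6: appended to row 1. P = [[1, 6]], Q = [[1, 2]].
Insert 4: 4 bumps 6 from row 1; 6 starts row 2. P = [[1, 4], [6]], Q = [[1, 2], [3]].
Insert 5: appended to row 1. P = [[1, 4, 5], [6]], Q = [[1, 2, 4], [3]].
Insert 3: 3 bumps 4 from row 1; 4 bumps 6 from row 2; 6 starts row 3. P = [[1, 3, 5], [4], [6]], Q = [[1, 2, 4], [3], [5]].
Insert 2: 2 bumps 3 from row 1; 3 bumps 4 from row 2; 4 bumps 6 from row 3; 6 starts row 4. P = [[1, 2, 5], [3], [4], [6]], Q = [[1, 2, 4], [3], [5], [6]].

So P = [[1, 2, 5], [3], [4], [6]], Q = [[1, 2, 4], [3], [5], [6]].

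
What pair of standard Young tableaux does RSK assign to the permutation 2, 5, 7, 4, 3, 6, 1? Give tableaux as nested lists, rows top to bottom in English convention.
P = [[1, 3, 6], [2, 7], [4], [5]], Q = [[1, 2, 3], [4, 6], [5], [7]]

Insert each entry of the permutation into P by Schensted row insertion, recording in Q the position of each new cell.

After inserting 2: P = [[2]].
After inserting 5: P = [[2, 5]].
After inserting 7: P = [[2, 5, 7]].
After inserting 4: P = [[2, 4, 7], [5]].
After inserting 3: P = [[2, 3, 7], [4], [5]].
After inserting 6: P = [[2, 3, 6], [4, 7], [5]].
After inserting 1: P = [[1, 3, 6], [2, 7], [4], [5]].

So P = [[1, 3, 6], [2, 7], [4], [5]], Q = [[1, 2, 3], [4, 6], [5], [7]].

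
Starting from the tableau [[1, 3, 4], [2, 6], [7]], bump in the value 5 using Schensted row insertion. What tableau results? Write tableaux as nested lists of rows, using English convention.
5 is larger than every entry of row 1, so it is appended to row 1. The new tableau is [[1, 3, 4, 5], [2, 6], [7]].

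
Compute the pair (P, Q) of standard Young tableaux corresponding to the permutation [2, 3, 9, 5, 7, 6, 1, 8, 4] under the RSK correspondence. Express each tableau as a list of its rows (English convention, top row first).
Insert each entry of the permutation into P by Schensted row insertion, recording in Q the position of each new cell.

Insert 2: appended to row 1. P = [[2]].
Insert 3: appended to row 1. P = [[2, 3]].
Insert 9: appended to row 1. P = [[2, 3, 9]].
Insert 5: 5 bumps 9 from row 1; 9 starts row 2. P = [[2, 3, 5], [9]].
Insert 7: appended to row 1. P = [[2, 3, 5, 7], [9]].
Insert 6: 6 bumps 7 from row 1; 7 bumps 9 from row 2; 9 starts row 3. P = [[2, 3, 5, 6], [7], [9]].
Insert 1: 1 bumps 2 from row 1; 2 bumps 7 from row 2; 7 bumps 9 from row 3; 9 starts row 4. P = [[1, 3, 5, 6], [2], [7], [9]].
Insert 8: appended to row 1. P = [[1, 3, 5, 6, 8], [2], [7], [9]].
Insert 4: 4 bumps 5 from row 1; 5 appends to row 2. P = [[1, 3, 4, 6, 8], [2, 5], [7], [9]].

So P = [[1, 3, 4, 6, 8], [2, 5], [7], [9]], Q = [[1, 2, 3, 5, 8], [4, 9], [6], [7]].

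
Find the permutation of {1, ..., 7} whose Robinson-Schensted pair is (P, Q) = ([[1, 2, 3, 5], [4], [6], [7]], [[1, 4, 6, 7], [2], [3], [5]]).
Reverse the RSK construction: for i from n down to 1, find the cell of Q containing i, remove the entry at that cell from P, and reverse-bump it up through P; the value ejected from row 1 is w(i).

Step i=7: Q has 7 at row 1, column 4; remove that cell from P, ejecting 5. So w(7) = 5. P is now [[1, 2, 3], [4], [6], [7]].
Step i=6: Q has 6 at row 1, column 3; remove that cell from P, ejecting 3. So w(6) = 3. P is now [[1, 2], [4], [6], [7]].
Step i=5: Q has 5 at row 4, column 1; remove 7 from row 4 of P and reverse-bump: 7 enters row 3 and ejects 6; 6 enters row 2 and ejects 4; 4 enters row 1 and ejects 2. So w(5) = 2. P is now [[1, 4], [6], [7]].
Step i=4: Q has 4 at row 1, column 2; remove that cell from P, ejecting 4. So w(4) = 4. P is now [[1], [6], [7]].
Step i=3: Q has 3 at row 3, column 1; remove 7 from row 3 of P and reverse-bump: 7 enters row 2 and ejects 6; 6 enters row 1 and ejects 1. So w(3) = 1. P is now [[6], [7]].
Step i=2: Q has 2 at row 2, column 1; remove 7 from row 2 of P and reverse-bump: 7 enters row 1 and ejects 6. So w(2) = 6. P is now [[7]].
Step i=1: Q has 1 at row 1, column 1; remove that cell from P, ejecting 7. So w(1) = 7. P is now [].

So w = 7 6 1 4 2 3 5.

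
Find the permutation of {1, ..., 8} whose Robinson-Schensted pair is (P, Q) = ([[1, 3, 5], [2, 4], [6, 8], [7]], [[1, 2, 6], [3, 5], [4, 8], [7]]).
7 8 6 2 4 5 1 3

Reverse the RSK construction: for i from n down to 1, find the cell of Q containing i, remove the entry at that cell from P, and reverse-bump it up through P; the value ejected from row 1 is w(i).

Step i=8: Q has 8 at row 3, column 2; remove 8 from row 3 of P and reverse-bump: 8 enters row 2 and ejects 4; 4 enters row 1 and ejects 3. So w(8) = 3. P is now [[1, 4, 5], [2, 8], [6], [7]].
Step i=7: Q has 7 at row 4, column 1; remove 7 from row 4 of P and reverse-bump: 7 enters row 3 and ejects 6; 6 enters row 2 and ejects 2; 2 enters row 1 and ejects 1. So w(7) = 1. P is now [[2, 4, 5], [6, 8], [7]].
Step i=6: Q has 6 at row 1, column 3; remove that cell from P, ejecting 5. So w(6) = 5. P is now [[2, 4], [6, 8], [7]].
Step i=5: Q has 5 at row 2, column 2; remove 8 from row 2 of P and reverse-bump: 8 enters row 1 and ejects 4. So w(5) = 4. P is now [[2, 8], [6], [7]].
Step i=4: Q has 4 at row 3, column 1; remove 7 from row 3 of P and reverse-bump: 7 enters row 2 and ejects 6; 6 enters row 1 and ejects 2. So w(4) = 2. P is now [[6, 8], [7]].
Step i=3: Q has 3 at row 2, column 1; remove 7 from row 2 of P and reverse-bump: 7 enters row 1 and ejects 6. So w(3) = 6. P is now [[7, 8]].
Step i=2: Q has 2 at row 1, column 2; remove that cell from P, ejecting 8. So w(2) = 8. P is now [[7]].
Step i=1: Q has 1 at row 1, column 1; remove that cell from P, ejecting 7. So w(1) = 7. P is now [].

So w = 7 8 6 2 4 5 1 3.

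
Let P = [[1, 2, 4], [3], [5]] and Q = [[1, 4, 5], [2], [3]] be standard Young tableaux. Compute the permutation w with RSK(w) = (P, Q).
Reverse the RSK construction: for i from n down to 1, find the cell of Q containing i, remove the entry at that cell from P, and reverse-bump it up through P; the value ejected from row 1 is w(i).

Step i=5: Q has 5 at row 1, column 3; remove that cell from P, ejecting 4. So w(5) = 4. P is now [[1, 2], [3], [5]].
Step i=4: Q has 4 at row 1, column 2; remove that cell from P, ejecting 2. So w(4) = 2. P is now [[1], [3], [5]].
Step i=3: Q has 3 at row 3, column 1; remove 5 from row 3 of P and reverse-bump: 5 enters row 2 and ejects 3; 3 enters row 1 and ejects 1. So w(3) = 1. P is now [[3], [5]].
Step i=2: Q has 2 at row 2, column 1; remove 5 from row 2 of P and reverse-bump: 5 enters row 1 and ejects 3. So w(2) = 3. P is now [[5]].
Step i=1: Q has 1 at row 1, column 1; remove that cell from P, ejecting 5. So w(1) = 5. P is now [].

So w = 5 3 1 2 4.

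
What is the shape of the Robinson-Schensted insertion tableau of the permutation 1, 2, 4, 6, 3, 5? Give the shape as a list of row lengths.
Row-insert each entry into an empty tableau.

After inserting 1: P = [[1]].
After inserting 2: P = [[1, 2]].
After inserting 4: P = [[1, 2, 4]].
After inserting 6: P = [[1, 2, 4, 6]].
After inserting 3: P = [[1, 2, 3, 6], [4]].
After inserting 5: P = [[1, 2, 3, 5], [4, 6]].

The final insertion tableau P = [[1, 2, 3, 5], [4, 6]] has shape [4, 2].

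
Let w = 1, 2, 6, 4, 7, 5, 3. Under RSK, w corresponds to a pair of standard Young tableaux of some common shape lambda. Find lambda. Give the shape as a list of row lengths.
Row-insert each entry into an empty tableau.

After inserting 1: P = [[1]].
After inserting 2: P = [[1, 2]].
After inserting 6: P = [[1, 2, 6]].
After inserting 4: P = [[1, 2, 4], [6]].
After inserting 7: P = [[1, 2, 4, 7], [6]].
After inserting 5: P = [[1, 2, 4, 5], [6, 7]].
After inserting 3: P = [[1, 2, 3, 5], [4, 7], [6]].

The final insertion tableau P = [[1, 2, 3, 5], [4, 7], [6]] has shape [4, 2, 1].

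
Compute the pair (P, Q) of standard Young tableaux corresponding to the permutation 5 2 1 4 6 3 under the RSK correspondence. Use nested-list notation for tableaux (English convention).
P = [[1, 3, 6], [2, 4], [5]], Q = [[1, 4, 5], [2, 6], [3]]

Insert each entry of the permutation into P by Schensted row insertion, recording in Q the position of each new cell.

Insert 5: appended to row 1. P = [[5]], Q = [[1]].
Insert 2: 2 bumps 5 from row 1; 5 starts row 2. P = [[2], [5]], Q = [[1], [2]].
Insert 1: 1 bumps 2 from row 1; 2 bumps 5 from row 2; 5 starts row 3. P = [[1], [2], [5]], Q = [[1], [2], [3]].
Insert 4: appended to row 1. P = [[1, 4], [2], [5]], Q = [[1, 4], [2], [3]].
Insert 6: appended to row 1. P = [[1, 4, 6], [2], [5]], Q = [[1, 4, 5], [2], [3]].
Insert 3: 3 bumps 4 from row 1; 4 appends to row 2. P = [[1, 3, 6], [2, 4], [5]], Q = [[1, 4, 5], [2, 6], [3]].

So P = [[1, 3, 6], [2, 4], [5]], Q = [[1, 4, 5], [2, 6], [3]].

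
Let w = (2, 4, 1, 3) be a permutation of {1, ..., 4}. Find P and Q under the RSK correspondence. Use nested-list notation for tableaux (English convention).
Insert each entry of the permutation into P by Schensted row insertion, recording in Q the position of each new cell.

Insert 2: appended to row 1. P = [[2]], Q = [[1]].
Insert 4: appended to row 1. P = [[2, 4]], Q = [[1, 2]].
Insert 1: 1 bumps 2 from row 1; 2 starts row 2. P = [[1, 4], [2]], Q = [[1, 2], [3]].
Insert 3: 3 bumps 4 from row 1; 4 appends to row 2. P = [[1, 3], [2, 4]], Q = [[1, 2], [3, 4]].

So P = [[1, 3], [2, 4]], Q = [[1, 2], [3, 4]].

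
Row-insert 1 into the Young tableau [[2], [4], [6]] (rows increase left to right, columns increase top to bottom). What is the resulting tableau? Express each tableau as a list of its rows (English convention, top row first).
In row 1, 1 replaces 2 (the leftmost entry greater than 1); 2 is bumped to row 2. In row 2, 2 replaces 4 (the leftmost entry greater than 2); 4 is bumped to row 3. In row 3, 4 replaces 6 (the leftmost entry greater than 4); 6 is bumped to row 4. 6 starts a new row 4. The new tableau is [[1], [2], [4], [6]].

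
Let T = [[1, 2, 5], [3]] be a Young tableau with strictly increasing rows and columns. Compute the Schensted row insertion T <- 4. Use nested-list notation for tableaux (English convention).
In row 1, 4 replaces 5 (the leftmost entry greater than 4); 5 is bumped to row 2. 5 is appended to row 2. The new tableau is [[1, 2, 4], [3, 5]].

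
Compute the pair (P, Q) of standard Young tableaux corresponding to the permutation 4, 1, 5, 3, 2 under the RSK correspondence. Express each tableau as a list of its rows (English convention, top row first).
P = [[1, 2], [3, 5], [4]], Q = [[1, 3], [2, 4], [5]]

Insert each entry of the permutation into P by Schensted row insertion, recording in Q the position of each new cell.

Insert 4: appended to row 1. P = [[4]].
Insert 1: 1 bumps 4 from row 1; 4 starts row 2. P = [[1], [4]].
Insert 5: appended to row 1. P = [[1, 5], [4]].
Insert 3: 3 bumps 5 from row 1; 5 appends to row 2. P = [[1, 3], [4, 5]].
Insert 2: 2 bumps 3 from row 1; 3 bumps 4 from row 2; 4 starts row 3. P = [[1, 2], [3, 5], [4]].

So P = [[1, 2], [3, 5], [4]], Q = [[1, 3], [2, 4], [5]].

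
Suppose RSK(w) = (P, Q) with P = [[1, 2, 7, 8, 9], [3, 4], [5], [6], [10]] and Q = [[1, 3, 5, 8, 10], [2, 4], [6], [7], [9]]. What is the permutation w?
Reverse the RSK construction: for i from n down to 1, find the cell of Q containing i, remove the entry at that cell from P, and reverse-bump it up through P; the value ejected from row 1 is w(i).

Step i=10: Q has 10 at row 1, column 5; remove that cell from P, ejecting 9. So w(10) = 9. P is now [[1, 2, 7, 8], [3, 4], [5], [6], [10]].
Step i=9: Q has 9 at row 5, column 1; remove 10 from row 5 of P and reverse-bump: 10 enters row 4 and ejects 6; 6 enters row 3 and ejects 5; 5 enters row 2 and ejects 4; 4 enters row 1 and ejects 2. So w(9) = 2. P is now [[1, 4, 7, 8], [3, 5], [6], [10]].
Step i=8: Q has 8 at row 1, column 4; remove that cell from P, ejecting 8. So w(8) = 8. P is now [[1, 4, 7], [3, 5], [6], [10]].
Step i=7: Q has 7 at row 4, column 1; remove 10 from row 4 of P and reverse-bump: 10 enters row 3 and ejects 6; 6 enters row 2 and ejects 5; 5 enters row 1 and ejects 4. So w(7) = 4. P is now [[1, 5, 7], [3, 6], [10]].
Step i=6: Q has 6 at row 3, column 1; remove 10 from row 3 of P and reverse-bump: 10 enters row 2 and ejects 6; 6 enters row 1 and ejects 5. So w(6) = 5. P is now [[1, 6, 7], [3, 10]].
Step i=5: Q has 5 at row 1, column 3; remove that cell from P, ejecting 7. So w(5) = 7. P is now [[1, 6], [3, 10]].
Step i=4: Q has 4 at row 2, column 2; remove 10 from row 2 of P and reverse-bump: 10 enters row 1 and ejects 6. So w(4) = 6. P is now [[1, 10], [3]].
Step i=3: Q has 3 at row 1, column 2; remove that cell from P, ejecting 10. So w(3) = 10. P is now [[1], [3]].
Step i=2: Q has 2 at row 2, column 1; remove 3 from row 2 of P and reverse-bump: 3 enters row 1 and ejects 1. So w(2) = 1. P is now [[3]].
Step i=1: Q has 1 at row 1, column 1; remove that cell from P, ejecting 3. So w(1) = 3. P is now [].

So w = 3 1 10 6 7 5 4 8 2 9.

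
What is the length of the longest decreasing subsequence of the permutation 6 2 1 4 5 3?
3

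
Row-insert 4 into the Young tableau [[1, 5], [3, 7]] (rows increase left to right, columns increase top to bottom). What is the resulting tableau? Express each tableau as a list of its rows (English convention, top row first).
In row 1, 4 replaces 5 (the leftmost entry greater than 4); 5 is bumped to row 2. In row 2, 5 replaces 7 (the leftmost entry greater than 5); 7 is bumped to row 3. 7 starts a new row 3. The new tableau is [[1, 4], [3, 5], [7]].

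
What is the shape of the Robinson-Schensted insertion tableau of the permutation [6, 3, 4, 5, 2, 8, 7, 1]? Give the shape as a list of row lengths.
Row-insert each entry into an empty tableau.

After inserting 6: P = [[6]].
After inserting 3: P = [[3], [6]].
After inserting 4: P = [[3, 4], [6]].
After inserting 5: P = [[3, 4, 5], [6]].
After inserting 2: P = [[2, 4, 5], [3], [6]].
After inserting 8: P = [[2, 4, 5, 8], [3], [6]].
After inserting 7: P = [[2, 4, 5, 7], [3, 8], [6]].
After inserting 1: P = [[1, 4, 5, 7], [2, 8], [3], [6]].

The final insertion tableau P = [[1, 4, 5, 7], [2, 8], [3], [6]] has shape [4, 2, 1, 1].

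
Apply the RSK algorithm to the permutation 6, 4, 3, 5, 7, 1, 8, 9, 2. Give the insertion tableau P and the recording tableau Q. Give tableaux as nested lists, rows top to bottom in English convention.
Insert each entry of the permutation into P by Schensted row insertion, recording in Q the position of each new cell.

After inserting 6: P = [[6]].
After inserting 4: P = [[4], [6]].
After inserting 3: P = [[3], [4], [6]].
After inserting 5: P = [[3, 5], [4], [6]].
After inserting 7: P = [[3, 5, 7], [4], [6]].
After inserting 1: P = [[1, 5, 7], [3], [4], [6]].
After inserting 8: P = [[1, 5, 7, 8], [3], [4], [6]].
After inserting 9: P = [[1, 5, 7, 8, 9], [3], [4], [6]].
After inserting 2: P = [[1, 2, 7, 8, 9], [3, 5], [4], [6]].

So P = [[1, 2, 7, 8, 9], [3, 5], [4], [6]], Q = [[1, 4, 5, 7, 8], [2, 9], [3], [6]].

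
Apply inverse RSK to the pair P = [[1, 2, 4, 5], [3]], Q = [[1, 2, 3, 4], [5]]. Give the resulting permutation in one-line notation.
1 3 4 5 2

Reverse the RSK construction: for i from n down to 1, find the cell of Q containing i, remove the entry at that cell from P, and reverse-bump it up through P; the value ejected from row 1 is w(i).

Step i=5: Q has 5 at row 2, column 1; remove 3 from row 2 of P and reverse-bump: 3 enters row 1 and ejects 2. So w(5) = 2. P is now [[1, 3, 4, 5]].
Step i=4: Q has 4 at row 1, column 4; remove that cell from P, ejecting 5. So w(4) = 5. P is now [[1, 3, 4]].
Step i=3: Q has 3 at row 1, column 3; remove that cell from P, ejecting 4. So w(3) = 4. P is now [[1, 3]].
Step i=2: Q has 2 at row 1, column 2; remove that cell from P, ejecting 3. So w(2) = 3. P is now [[1]].
Step i=1: Q has 1 at row 1, column 1; remove that cell from P, ejecting 1. So w(1) = 1. P is now [].

So w = 1 3 4 5 2.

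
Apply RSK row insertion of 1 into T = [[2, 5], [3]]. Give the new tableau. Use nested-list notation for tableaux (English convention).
In row 1, 1 replaces 2 (the leftmost entry greater than 1); 2 is bumped to row 2. In row 2, 2 replaces 3 (the leftmost entry greater than 2); 3 is bumped to row 3. 3 starts a new row 3. The new tableau is [[1, 5], [2], [3]].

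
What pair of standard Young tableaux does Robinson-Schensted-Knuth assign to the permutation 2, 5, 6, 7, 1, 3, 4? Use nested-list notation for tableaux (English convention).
Insert each entry of the permutation into P by Schensted row insertion, recording in Q the position of each new cell.

Insert 2: appended to row 1. P = [[2]], Q = [[1]].
Insert 5: appended to row 1. P = [[2, 5]], Q = [[1, 2]].
Insert 6: appended to row 1. P = [[2, 5, 6]], Q = [[1, 2, 3]].
Insert 7: appended to row 1. P = [[2, 5, 6, 7]], Q = [[1, 2, 3, 4]].
Insert 1: 1 bumps 2 from row 1; 2 starts row 2. P = [[1, 5, 6, 7], [2]], Q = [[1, 2, 3, 4], [5]].
Insert 3: 3 bumps 5 from row 1; 5 appends to row 2. P = [[1, 3, 6, 7], [2, 5]], Q = [[1, 2, 3, 4], [5, 6]].
Insert 4: 4 bumps 6 from row 1; 6 appends to row 2. P = [[1, 3, 4, 7], [2, 5, 6]], Q = [[1, 2, 3, 4], [5, 6, 7]].

So P = [[1, 3, 4, 7], [2, 5, 6]], Q = [[1, 2, 3, 4], [5, 6, 7]].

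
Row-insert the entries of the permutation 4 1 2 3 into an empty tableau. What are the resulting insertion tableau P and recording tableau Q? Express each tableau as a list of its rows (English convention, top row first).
Insert each entry of the permutation into P by Schensted row insertion, recording in Q the position of each new cell.

Insert 4: appended to row 1. P = [[4]].
Insert 1: 1 bumps 4 from row 1; 4 starts row 2. P = [[1], [4]].
Insert 2: appended to row 1. P = [[1, 2], [4]].
Insert 3: appended to row 1. P = [[1, 2, 3], [4]].

So P = [[1, 2, 3], [4]], Q = [[1, 3, 4], [2]].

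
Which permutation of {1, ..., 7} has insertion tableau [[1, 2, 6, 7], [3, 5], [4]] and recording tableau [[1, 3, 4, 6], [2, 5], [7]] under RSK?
4 1 5 6 3 7 2

Reverse the RSK construction: for i from n down to 1, find the cell of Q containing i, remove the entry at that cell from P, and reverse-bump it up through P; the value ejected from row 1 is w(i).

Step i=7: Q has 7 at row 3, column 1; remove 4 from row 3 of P and reverse-bump: 4 enters row 2 and ejects 3; 3 enters row 1 and ejects 2. So w(7) = 2. P is now [[1, 3, 6, 7], [4, 5]].
Step i=6: Q has 6 at row 1, column 4; remove that cell from P, ejecting 7. So w(6) = 7. P is now [[1, 3, 6], [4, 5]].
Step i=5: Q has 5 at row 2, column 2; remove 5 from row 2 of P and reverse-bump: 5 enters row 1 and ejects 3. So w(5) = 3. P is now [[1, 5, 6], [4]].
Step i=4: Q has 4 at row 1, column 3; remove that cell from P, ejecting 6. So w(4) = 6. P is now [[1, 5], [4]].
Step i=3: Q has 3 at row 1, column 2; remove that cell from P, ejecting 5. So w(3) = 5. P is now [[1], [4]].
Step i=2: Q has 2 at row 2, column 1; remove 4 from row 2 of P and reverse-bump: 4 enters row 1 and ejects 1. So w(2) = 1. P is now [[4]].
Step i=1: Q has 1 at row 1, column 1; remove that cell from P, ejecting 4. So w(1) = 4. P is now [].

So w = 4 1 5 6 3 7 2.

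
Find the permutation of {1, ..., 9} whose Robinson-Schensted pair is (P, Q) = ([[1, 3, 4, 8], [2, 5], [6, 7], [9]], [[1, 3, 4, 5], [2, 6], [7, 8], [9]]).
6 2 3 7 9 8 1 5 4

Reverse the RSK construction: for i from n down to 1, find the cell of Q containing i, remove the entry at that cell from P, and reverse-bump it up through P; the value ejected from row 1 is w(i).

Step i=9: Q has 9 at row 4, column 1; remove 9 from row 4 of P and reverse-bump: 9 enters row 3 and ejects 7; 7 enters row 2 and ejects 5; 5 enters row 1 and ejects 4. So w(9) = 4. P is now [[1, 3, 5, 8], [2, 7], [6, 9]].
Step i=8: Q has 8 at row 3, column 2; remove 9 from row 3 of P and reverse-bump: 9 enters row 2 and ejects 7; 7 enters row 1 and ejects 5. So w(8) = 5. P is now [[1, 3, 7, 8], [2, 9], [6]].
Step i=7: Q has 7 at row 3, column 1; remove 6 from row 3 of P and reverse-bump: 6 enters row 2 and ejects 2; 2 enters row 1 and ejects 1. So w(7) = 1. P is now [[2, 3, 7, 8], [6, 9]].
Step i=6: Q has 6 at row 2, column 2; remove 9 from row 2 of P and reverse-bump: 9 enters row 1 and ejects 8. So w(6) = 8. P is now [[2, 3, 7, 9], [6]].
Step i=5: Q has 5 at row 1, column 4; remove that cell from P, ejecting 9. So w(5) = 9. P is now [[2, 3, 7], [6]].
Step i=4: Q has 4 at row 1, column 3; remove that cell from P, ejecting 7. So w(4) = 7. P is now [[2, 3], [6]].
Step i=3: Q has 3 at row 1, column 2; remove that cell from P, ejecting 3. So w(3) = 3. P is now [[2], [6]].
Step i=2: Q has 2 at row 2, column 1; remove 6 from row 2 of P and reverse-bump: 6 enters row 1 and ejects 2. So w(2) = 2. P is now [[6]].
Step i=1: Q has 1 at row 1, column 1; remove that cell from P, ejecting 6. So w(1) = 6. P is now [].

So w = 6 2 3 7 9 8 1 5 4.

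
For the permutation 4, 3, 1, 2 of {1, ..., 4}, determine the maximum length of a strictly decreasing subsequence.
3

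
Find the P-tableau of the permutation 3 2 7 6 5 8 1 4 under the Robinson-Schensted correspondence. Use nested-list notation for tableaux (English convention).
P = [[1, 4, 8], [2, 5], [3, 6], [7]]

Insert 3: appended to row 1. P = [[3]].
Insert 2: 2 bumps 3 from row 1; 3 starts row 2. P = [[2], [3]].
Insert 7: appended to row 1. P = [[2, 7], [3]].
Insert 6: 6 bumps 7 from row 1; 7 appends to row 2. P = [[2, 6], [3, 7]].
Insert 5: 5 bumps 6 from row 1; 6 bumps 7 from row 2; 7 starts row 3. P = [[2, 5], [3, 6], [7]].
Insert 8: appended to row 1. P = [[2, 5, 8], [3, 6], [7]].
Insert 1: 1 bumps 2 from row 1; 2 bumps 3 from row 2; 3 bumps 7 from row 3; 7 starts row 4. P = [[1, 5, 8], [2, 6], [3], [7]].
Insert 4: 4 bumps 5 from row 1; 5 bumps 6 from row 2; 6 appends to row 3. P = [[1, 4, 8], [2, 5], [3, 6], [7]].

So P = [[1, 4, 8], [2, 5], [3, 6], [7]].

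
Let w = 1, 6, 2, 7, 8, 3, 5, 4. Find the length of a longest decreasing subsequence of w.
3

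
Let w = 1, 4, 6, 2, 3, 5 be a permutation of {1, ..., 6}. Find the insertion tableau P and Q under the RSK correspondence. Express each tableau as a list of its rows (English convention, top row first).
P = [[1, 2, 3, 5], [4, 6]], Q = [[1, 2, 3, 6], [4, 5]]

Insert each entry of the permutation into P by Schensted row insertion, recording in Q the position of each new cell.

Insert 1: appended to row 1. P = [[1]].
Insert 4: appended to row 1. P = [[1, 4]].
Insert 6: appended to row 1. P = [[1, 4, 6]].
Insert 2: 2 bumps 4 from row 1; 4 starts row 2. P = [[1, 2, 6], [4]].
Insert 3: 3 bumps 6 from row 1; 6 appends to row 2. P = [[1, 2, 3], [4, 6]].
Insert 5: appended to row 1. P = [[1, 2, 3, 5], [4, 6]].

So P = [[1, 2, 3, 5], [4, 6]], Q = [[1, 2, 3, 6], [4, 5]].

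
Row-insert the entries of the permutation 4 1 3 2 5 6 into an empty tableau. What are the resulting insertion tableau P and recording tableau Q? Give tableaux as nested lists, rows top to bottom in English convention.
Insert each entry of the permutation into P by Schensted row insertion, recording in Q the position of each new cell.

Insert 4: appended to row 1. P = [[4]].
Insert 1: 1 bumps 4 from row 1; 4 starts row 2. P = [[1], [4]].
Insert 3: appended to row 1. P = [[1, 3], [4]].
Insert 2: 2 bumps 3 from row 1; 3 bumps 4 from row 2; 4 starts row 3. P = [[1, 2], [3], [4]].
Insert 5: appended to row 1. P = [[1, 2, 5], [3], [4]].
Insert 6: appended to row 1. P = [[1, 2, 5, 6], [3], [4]].

So P = [[1, 2, 5, 6], [3], [4]], Q = [[1, 3, 5, 6], [2], [4]].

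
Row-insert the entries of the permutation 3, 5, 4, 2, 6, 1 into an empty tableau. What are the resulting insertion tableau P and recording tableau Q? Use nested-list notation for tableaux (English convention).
Insert each entry of the permutation into P by Schensted row insertion, recording in Q the position of each new cell.

After inserting 3: P = [[3]].
After inserting 5: P = [[3, 5]].
After inserting 4: P = [[3, 4], [5]].
After inserting 2: P = [[2, 4], [3], [5]].
After inserting 6: P = [[2, 4, 6], [3], [5]].
After inserting 1: P = [[1, 4, 6], [2], [3], [5]].

So P = [[1, 4, 6], [2], [3], [5]], Q = [[1, 2, 5], [3], [4], [6]].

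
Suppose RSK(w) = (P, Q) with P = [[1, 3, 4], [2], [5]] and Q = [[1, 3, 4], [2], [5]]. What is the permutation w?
Reverse RSK: for i = n, n-1, ..., 1, locate i in Q, remove the corresponding corner cell from P, and reverse-bump its entry up through P; the value ejected from row 1 is w(i).

So w = 5 2 3 4 1.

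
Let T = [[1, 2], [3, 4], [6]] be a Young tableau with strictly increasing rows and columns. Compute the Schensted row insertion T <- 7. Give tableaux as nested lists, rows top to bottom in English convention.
7 is larger than every entry of row 1, so it is appended to row 1. The new tableau is [[1, 2, 7], [3, 4], [6]].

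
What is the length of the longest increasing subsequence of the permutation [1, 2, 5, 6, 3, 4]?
4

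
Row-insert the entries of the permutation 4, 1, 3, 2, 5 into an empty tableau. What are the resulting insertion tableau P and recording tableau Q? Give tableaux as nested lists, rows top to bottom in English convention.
Insert each entry of the permutation into P by Schensted row insertion, recording in Q the position of each new cell.

After inserting 4: P = [[4]].
After inserting 1: P = [[1], [4]].
After inserting 3: P = [[1, 3], [4]].
After inserting 2: P = [[1, 2], [3], [4]].
After inserting 5: P = [[1, 2, 5], [3], [4]].

So P = [[1, 2, 5], [3], [4]], Q = [[1, 3, 5], [2], [4]].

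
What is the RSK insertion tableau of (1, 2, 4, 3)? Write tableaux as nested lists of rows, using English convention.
P = [[1, 2, 3], [4]]

Insert 1: appended to row 1. P = [[1]].
Insert 2: appended to row 1. P = [[1, 2]].
Insert 4: appended to row 1. P = [[1, 2, 4]].
Insert 3: 3 bumps 4 from row 1; 4 starts row 2. P = [[1, 2, 3], [4]].

So P = [[1, 2, 3], [4]].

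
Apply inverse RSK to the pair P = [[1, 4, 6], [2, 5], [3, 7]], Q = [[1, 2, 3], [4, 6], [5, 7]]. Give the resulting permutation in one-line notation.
3 5 7 2 1 6 4

Reverse the RSK construction: for i from n down to 1, find the cell of Q containing i, remove the entry at that cell from P, and reverse-bump it up through P; the value ejected from row 1 is w(i).

Step i=7: Q has 7 at row 3, column 2; remove 7 from row 3 of P and reverse-bump: 7 enters row 2 and ejects 5; 5 enters row 1 and ejects 4. So w(7) = 4. P is now [[1, 5, 6], [2, 7], [3]].
Step i=6: Q has 6 at row 2, column 2; remove 7 from row 2 of P and reverse-bump: 7 enters row 1 and ejects 6. So w(6) = 6. P is now [[1, 5, 7], [2], [3]].
Step i=5: Q has 5 at row 3, column 1; remove 3 from row 3 of P and reverse-bump: 3 enters row 2 and ejects 2; 2 enters row 1 and ejects 1. So w(5) = 1. P is now [[2, 5, 7], [3]].
Step i=4: Q has 4 at row 2, column 1; remove 3 from row 2 of P and reverse-bump: 3 enters row 1 and ejects 2. So w(4) = 2. P is now [[3, 5, 7]].
Step i=3: Q has 3 at row 1, column 3; remove that cell from P, ejecting 7. So w(3) = 7. P is now [[3, 5]].
Step i=2: Q has 2 at row 1, column 2; remove that cell from P, ejecting 5. So w(2) = 5. P is now [[3]].
Step i=1: Q has 1 at row 1, column 1; remove that cell from P, ejecting 3. So w(1) = 3. P is now [].

So w = 3 5 7 2 1 6 4.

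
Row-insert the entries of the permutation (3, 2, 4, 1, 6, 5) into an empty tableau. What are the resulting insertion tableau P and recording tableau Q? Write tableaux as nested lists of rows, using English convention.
Insert each entry of the permutation into P by Schensted row insertion, recording in Q the position of each new cell.

Insert 3: appended to row 1. P = [[3]].
Insert 2: 2 bumps 3 from row 1; 3 starts row 2. P = [[2], [3]].
Insert 4: appended to row 1. P = [[2, 4], [3]].
Insert 1: 1 bumps 2 from row 1; 2 bumps 3 from row 2; 3 starts row 3. P = [[1, 4], [2], [3]].
Insert 6: appended to row 1. P = [[1, 4, 6], [2], [3]].
Insert 5: 5 bumps 6 from row 1; 6 appends to row 2. P = [[1, 4, 5], [2, 6], [3]].

So P = [[1, 4, 5], [2, 6], [3]], Q = [[1, 3, 5], [2, 6], [4]].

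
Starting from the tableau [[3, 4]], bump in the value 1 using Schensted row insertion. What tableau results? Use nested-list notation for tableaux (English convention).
In row 1, 1 replaces 3 (the leftmost entry greater than 1); 3 is bumped to row 2. 3 starts a new row 2. The new tableau is [[1, 4], [3]].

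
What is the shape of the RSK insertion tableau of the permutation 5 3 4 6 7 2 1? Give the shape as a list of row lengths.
Row-insert each entry into an empty tableau.

After inserting 5: P = [[5]].
After inserting 3: P = [[3], [5]].
After inserting 4: P = [[3, 4], [5]].
After inserting 6: P = [[3, 4, 6], [5]].
After inserting 7: P = [[3, 4, 6, 7], [5]].
After inserting 2: P = [[2, 4, 6, 7], [3], [5]].
After inserting 1: P = [[1, 4, 6, 7], [2], [3], [5]].

The final insertion tableau P = [[1, 4, 6, 7], [2], [3], [5]] has shape [4, 1, 1, 1].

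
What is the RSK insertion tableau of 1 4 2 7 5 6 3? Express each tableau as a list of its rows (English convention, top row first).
Insert 1: appended to row 1. P = [[1]].
Insert 4: appended to row 1. P = [[1, 4]].
Insert 2: 2 bumps 4 from row 1; 4 starts row 2. P = [[1, 2], [4]].
Insert 7: appended to row 1. P = [[1, 2, 7], [4]].
Insert 5: 5 bumps 7 from row 1; 7 appends to row 2. P = [[1, 2, 5], [4, 7]].
Insert 6: appended to row 1. P = [[1, 2, 5, 6], [4, 7]].
Insert 3: 3 bumps 5 from row 1; 5 bumps 7 from row 2; 7 starts row 3. P = [[1, 2, 3, 6], [4, 5], [7]].

So P = [[1, 2, 3, 6], [4, 5], [7]].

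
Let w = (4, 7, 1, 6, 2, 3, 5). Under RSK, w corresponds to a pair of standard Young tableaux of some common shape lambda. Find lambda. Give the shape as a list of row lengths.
Row-insert each entry into an empty tableau.

After inserting 4: P = [[4]].
After inserting 7: P = [[4, 7]].
After inserting 1: P = [[1, 7], [4]].
After inserting 6: P = [[1, 6], [4, 7]].
After inserting 2: P = [[1, 2], [4, 6], [7]].
After inserting 3: P = [[1, 2, 3], [4, 6], [7]].
After inserting 5: P = [[1, 2, 3, 5], [4, 6], [7]].

The final insertion tableau P = [[1, 2, 3, 5], [4, 6], [7]] has shape [4, 2, 1].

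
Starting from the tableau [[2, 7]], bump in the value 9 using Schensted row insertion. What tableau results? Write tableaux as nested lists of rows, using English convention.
[[2, 7, 9]]

9 is larger than every entry of row 1, so it is appended to row 1. The new tableau is [[2, 7, 9]].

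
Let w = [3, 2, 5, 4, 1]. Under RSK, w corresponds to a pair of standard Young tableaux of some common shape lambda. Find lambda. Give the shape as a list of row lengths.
[2, 2, 1]

Row-insert each entry into an empty tableau.

After inserting 3: P = [[3]].
After inserting 2: P = [[2], [3]].
After inserting 5: P = [[2, 5], [3]].
After inserting 4: P = [[2, 4], [3, 5]].
After inserting 1: P = [[1, 4], [2, 5], [3]].

The final insertion tableau P = [[1, 4], [2, 5], [3]] has shape [2, 2, 1].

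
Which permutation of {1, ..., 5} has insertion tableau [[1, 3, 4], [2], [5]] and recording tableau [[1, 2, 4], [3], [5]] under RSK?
2 5 3 4 1

Reverse the RSK construction: for i from n down to 1, find the cell of Q containing i, remove the entry at that cell from P, and reverse-bump it up through P; the value ejected from row 1 is w(i).

Step i=5: Q has 5 at row 3, column 1; remove 5 from row 3 of P and reverse-bump: 5 enters row 2 and ejects 2; 2 enters row 1 and ejects 1. So w(5) = 1. P is now [[2, 3, 4], [5]].
Step i=4: Q has 4 at row 1, column 3; remove that cell from P, ejecting 4. So w(4) = 4. P is now [[2, 3], [5]].
Step i=3: Q has 3 at row 2, column 1; remove 5 from row 2 of P and reverse-bump: 5 enters row 1 and ejects 3. So w(3) = 3. P is now [[2, 5]].
Step i=2: Q has 2 at row 1, column 2; remove that cell from P, ejecting 5. So w(2) = 5. P is now [[2]].
Step i=1: Q has 1 at row 1, column 1; remove that cell from P, ejecting 2. So w(1) = 2. P is now [].

So w = 2 5 3 4 1.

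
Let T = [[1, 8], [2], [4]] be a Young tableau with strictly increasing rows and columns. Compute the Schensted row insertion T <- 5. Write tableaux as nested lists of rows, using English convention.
[[1, 5], [2, 8], [4]]

In row 1, 5 replaces 8 (the leftmost entry greater than 5); 8 is bumped to row 2. 8 is appended to row 2. The new tableau is [[1, 5], [2, 8], [4]].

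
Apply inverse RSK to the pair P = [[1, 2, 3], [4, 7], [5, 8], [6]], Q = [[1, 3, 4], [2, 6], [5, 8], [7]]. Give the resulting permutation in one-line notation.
6 1 5 8 4 7 2 3

Reverse RSK: for i = n, n-1, ..., 1, locate i in Q, remove the corresponding corner cell from P, and reverse-bump its entry up through P; the value ejected from row 1 is w(i).

So w = 6 1 5 8 4 7 2 3.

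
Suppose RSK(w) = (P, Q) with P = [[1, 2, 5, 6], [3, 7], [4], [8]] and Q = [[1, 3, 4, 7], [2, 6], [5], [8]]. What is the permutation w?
Reverse the RSK construction: for i from n down to 1, find the cell of Q containing i, remove the entry at that cell from P, and reverse-bump it up through P; the value ejected from row 1 is w(i).

Step i=8: Q has 8 at row 4, column 1; remove 8 from row 4 of P and reverse-bump: 8 enters row 3 and ejects 4; 4 enters row 2 and ejects 3; 3 enters row 1 and ejects 2. So w(8) = 2. P is now [[1, 3, 5, 6], [4, 7], [8]].
Step i=7: Q has 7 at row 1, column 4; remove that cell from P, ejecting 6. So w(7) = 6. P is now [[1, 3, 5], [4, 7], [8]].
Step i=6: Q has 6 at row 2, column 2; remove 7 from row 2 of P and reverse-bump: 7 enters row 1 and ejects 5. So w(6) = 5. P is now [[1, 3, 7], [4], [8]].
Step i=5: Q has 5 at row 3, column 1; remove 8 from row 3 of P and reverse-bump: 8 enters row 2 and ejects 4; 4 enters row 1 and ejects 3. So w(5) = 3. P is now [[1, 4, 7], [8]].
Step i=4: Q has 4 at row 1, column 3; remove that cell from P, ejecting 7. So w(4) = 7. P is now [[1, 4], [8]].
Step i=3: Q has 3 at row 1, column 2; remove that cell from P, ejecting 4. So w(3) = 4. P is now [[1], [8]].
Step i=2: Q has 2 at row 2, column 1; remove 8 from row 2 of P and reverse-bump: 8 enters row 1 and ejects 1. So w(2) = 1. P is now [[8]].
Step i=1: Q has 1 at row 1, column 1; remove that cell from P, ejecting 8. So w(1) = 8. P is now [].

So w = 8 1 4 7 3 5 6 2.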